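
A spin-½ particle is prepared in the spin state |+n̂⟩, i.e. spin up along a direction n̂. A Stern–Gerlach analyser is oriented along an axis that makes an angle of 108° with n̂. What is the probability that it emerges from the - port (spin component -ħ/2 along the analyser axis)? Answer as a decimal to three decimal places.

For spin-½, the probability of finding spin-up along an axis at angle θ to the initial spin direction is cos²(θ/2); spin-down is sin²(θ/2).
θ = 108°, so P = sin²(54°) ≈ 0.655.

0.655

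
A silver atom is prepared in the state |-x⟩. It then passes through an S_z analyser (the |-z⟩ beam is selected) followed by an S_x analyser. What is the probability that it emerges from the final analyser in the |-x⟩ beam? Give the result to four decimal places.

First analyser (S_z): from |-x⟩, P(|-z⟩) = 1/2.
After stage 1 the state is |-z⟩; P(|-x⟩) = |⟨-x|-z⟩|² = 1/2.
Joint probability = 1/2 × 1/2 = 0.2500.

0.2500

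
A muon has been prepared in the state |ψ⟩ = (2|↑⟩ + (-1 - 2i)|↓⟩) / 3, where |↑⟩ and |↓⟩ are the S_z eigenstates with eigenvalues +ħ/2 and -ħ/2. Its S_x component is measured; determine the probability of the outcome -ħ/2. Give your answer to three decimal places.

|-x⟩ = (|↑⟩ - |↓⟩)/√2, so ⟨-x|ψ⟩ = (3 + 2i) / (√2·3).
P = |3 + 2i|² / 18 = 13/18.

0.722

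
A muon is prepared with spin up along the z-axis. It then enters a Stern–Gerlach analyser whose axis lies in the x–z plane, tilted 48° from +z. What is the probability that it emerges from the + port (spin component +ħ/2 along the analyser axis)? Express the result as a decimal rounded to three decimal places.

For spin-½, the probability of finding spin-up along an axis at angle θ to the initial spin direction is cos²(θ/2); spin-down is sin²(θ/2).
θ = 48°, so P = cos²(24°) ≈ 0.835.

0.835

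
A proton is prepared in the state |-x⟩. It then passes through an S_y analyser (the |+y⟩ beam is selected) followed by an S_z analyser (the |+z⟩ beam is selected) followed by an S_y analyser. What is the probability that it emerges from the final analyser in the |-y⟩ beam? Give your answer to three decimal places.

0.125

First analyser (S_y): from |-x⟩, P(|+y⟩) = 1/2.
After stage 1 the state is |+y⟩; P(|+z⟩) = |⟨+z|+y⟩|² = 1/2.
After stage 2 the state is |+z⟩; P(|-y⟩) = |⟨-y|+z⟩|² = 1/2.
Joint probability = 1/2 × 1/2 × 1/2 = 0.125.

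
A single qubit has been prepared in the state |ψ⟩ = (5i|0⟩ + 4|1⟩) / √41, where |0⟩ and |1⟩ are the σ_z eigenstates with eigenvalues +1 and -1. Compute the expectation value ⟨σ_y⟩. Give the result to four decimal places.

-0.9756

⟨σ_y⟩ = 2 Im(a* b)/(|a|²+|b|²) with a = 5i, b = 4.
a* b = -20i, so ⟨σ_y⟩ = -40/41.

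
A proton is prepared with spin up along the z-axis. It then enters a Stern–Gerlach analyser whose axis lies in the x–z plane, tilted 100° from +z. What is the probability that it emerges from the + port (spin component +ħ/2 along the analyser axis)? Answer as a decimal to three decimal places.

For spin-½, the probability of finding spin-up along an axis at angle θ to the initial spin direction is cos²(θ/2); spin-down is sin²(θ/2).
θ = 100°, so P = cos²(50°) ≈ 0.413.

0.413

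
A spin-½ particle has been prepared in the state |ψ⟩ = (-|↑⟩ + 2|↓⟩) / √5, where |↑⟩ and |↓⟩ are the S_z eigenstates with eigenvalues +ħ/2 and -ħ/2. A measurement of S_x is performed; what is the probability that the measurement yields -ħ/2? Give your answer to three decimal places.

|-x⟩ = (|↑⟩ - |↓⟩)/√2, so ⟨-x|ψ⟩ = (-3) / (√2·√5).
P = |-3|² / 10 = 9/10.

0.900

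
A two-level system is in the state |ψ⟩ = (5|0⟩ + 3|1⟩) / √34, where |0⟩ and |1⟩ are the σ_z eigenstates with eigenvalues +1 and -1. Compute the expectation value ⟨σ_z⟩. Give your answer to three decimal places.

⟨σ_z⟩ = |a|² - |b|² divided by |a|²+|b|², with a, b the |0⟩, |1⟩ amplitudes.
= (25 - 9)/34 = 16/34.

0.471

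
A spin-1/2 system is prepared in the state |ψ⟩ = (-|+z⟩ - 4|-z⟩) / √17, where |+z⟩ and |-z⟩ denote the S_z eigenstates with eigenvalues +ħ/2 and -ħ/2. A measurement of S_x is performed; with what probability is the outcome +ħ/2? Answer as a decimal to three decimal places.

|+x⟩ = (|+z⟩ + |-z⟩)/√2, so ⟨+x|ψ⟩ = (-5) / (√2·√17).
P = |-5|² / 34 = 25/34.

0.735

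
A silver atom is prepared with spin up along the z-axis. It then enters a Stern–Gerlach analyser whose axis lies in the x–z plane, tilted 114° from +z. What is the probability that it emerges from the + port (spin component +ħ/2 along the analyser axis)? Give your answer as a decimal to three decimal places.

For spin-½, the probability of finding spin-up along an axis at angle θ to the initial spin direction is cos²(θ/2); spin-down is sin²(θ/2).
θ = 114°, so P = cos²(57°) ≈ 0.297.

0.297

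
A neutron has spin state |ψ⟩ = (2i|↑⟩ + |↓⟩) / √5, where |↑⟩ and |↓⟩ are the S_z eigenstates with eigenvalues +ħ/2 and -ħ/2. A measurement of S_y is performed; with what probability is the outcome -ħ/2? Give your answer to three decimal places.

|-y⟩ = (|↑⟩ - i|↓⟩)/√2, so ⟨-y|ψ⟩ = (3i) / (√2·√5).
P = |3i|² / 10 = 9/10.

0.900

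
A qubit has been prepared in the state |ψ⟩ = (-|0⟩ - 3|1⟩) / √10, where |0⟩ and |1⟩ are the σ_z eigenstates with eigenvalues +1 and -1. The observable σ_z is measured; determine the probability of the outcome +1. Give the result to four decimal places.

0.1000

The +1 outcome corresponds to |0⟩. Its amplitude in |ψ⟩ is -1/√10.
P = |-1|² / 10 = 1/10.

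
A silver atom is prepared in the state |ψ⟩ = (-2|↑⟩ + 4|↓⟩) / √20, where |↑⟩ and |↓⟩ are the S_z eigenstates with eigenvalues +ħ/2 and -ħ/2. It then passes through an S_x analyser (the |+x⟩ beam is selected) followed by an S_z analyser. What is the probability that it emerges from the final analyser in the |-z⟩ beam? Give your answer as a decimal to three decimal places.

First analyser (S_x): P(|+x⟩) = |⟨+x|ψ⟩|² = 4/40.
After stage 1 the state is |+x⟩; P(|-z⟩) = |⟨-z|+x⟩|² = 1/2.
Joint probability = 4/40 × 1/2 = 0.050.

0.050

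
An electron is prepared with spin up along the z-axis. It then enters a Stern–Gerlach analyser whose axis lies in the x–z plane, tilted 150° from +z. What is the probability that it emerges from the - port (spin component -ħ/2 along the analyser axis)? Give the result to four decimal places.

For spin-½, the probability of finding spin-up along an axis at angle θ to the initial spin direction is cos²(θ/2); spin-down is sin²(θ/2).
θ = 150°, so P = sin²(75°) ≈ 0.9330.

0.9330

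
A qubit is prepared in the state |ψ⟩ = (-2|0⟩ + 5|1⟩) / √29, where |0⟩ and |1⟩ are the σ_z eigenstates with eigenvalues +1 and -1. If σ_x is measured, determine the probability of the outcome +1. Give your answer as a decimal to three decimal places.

0.155

|+x⟩ = (|0⟩ + |1⟩)/√2, so ⟨+x|ψ⟩ = (3) / (√2·√29).
P = |3|² / 58 = 9/58.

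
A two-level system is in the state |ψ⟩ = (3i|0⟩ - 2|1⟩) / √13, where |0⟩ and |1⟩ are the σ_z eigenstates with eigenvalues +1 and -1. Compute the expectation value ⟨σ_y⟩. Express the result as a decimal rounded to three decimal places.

⟨σ_y⟩ = 2 Im(a* b)/(|a|²+|b|²) with a = 3i, b = -2.
a* b = 6i, so ⟨σ_y⟩ = 12/13.

0.923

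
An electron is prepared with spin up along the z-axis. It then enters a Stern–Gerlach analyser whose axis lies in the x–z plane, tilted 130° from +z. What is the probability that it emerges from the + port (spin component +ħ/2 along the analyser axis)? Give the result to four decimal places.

For spin-½, the probability of finding spin-up along an axis at angle θ to the initial spin direction is cos²(θ/2); spin-down is sin²(θ/2).
θ = 130°, so P = cos²(65°) ≈ 0.1786.

0.1786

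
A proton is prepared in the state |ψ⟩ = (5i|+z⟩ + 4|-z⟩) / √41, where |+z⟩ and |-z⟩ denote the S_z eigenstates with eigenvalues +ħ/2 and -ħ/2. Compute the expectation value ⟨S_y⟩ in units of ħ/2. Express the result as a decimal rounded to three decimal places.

-0.976

⟨σ_y⟩ = 2 Im(a* b)/(|a|²+|b|²) with a = 5i, b = 4.
a* b = -20i, so ⟨σ_y⟩ = -40/41.
⟨S_y⟩ = (ħ/2)·⟨σ_y⟩.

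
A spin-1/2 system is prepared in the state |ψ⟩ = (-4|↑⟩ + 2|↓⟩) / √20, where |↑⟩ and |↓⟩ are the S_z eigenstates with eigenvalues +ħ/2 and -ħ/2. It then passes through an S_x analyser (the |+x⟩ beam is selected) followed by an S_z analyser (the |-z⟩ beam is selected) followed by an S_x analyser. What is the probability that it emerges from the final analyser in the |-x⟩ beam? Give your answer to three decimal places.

0.025

First analyser (S_x): P(|+x⟩) = |⟨+x|ψ⟩|² = 4/40.
After stage 1 the state is |+x⟩; P(|-z⟩) = |⟨-z|+x⟩|² = 1/2.
After stage 2 the state is |-z⟩; P(|-x⟩) = |⟨-x|-z⟩|² = 1/2.
Joint probability = 4/40 × 1/2 × 1/2 = 0.025.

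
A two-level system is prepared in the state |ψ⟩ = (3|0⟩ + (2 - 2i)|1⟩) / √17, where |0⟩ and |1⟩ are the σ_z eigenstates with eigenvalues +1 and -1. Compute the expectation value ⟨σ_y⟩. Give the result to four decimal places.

⟨σ_y⟩ = 2 Im(a* b)/(|a|²+|b|²) with a = 3, b = (2 - 2i).
a* b = (6 - 6i), so ⟨σ_y⟩ = -12/17.

-0.7059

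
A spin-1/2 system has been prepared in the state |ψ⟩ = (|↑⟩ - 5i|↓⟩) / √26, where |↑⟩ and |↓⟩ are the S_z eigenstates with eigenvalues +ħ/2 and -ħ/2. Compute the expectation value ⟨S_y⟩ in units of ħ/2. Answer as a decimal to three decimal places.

⟨σ_y⟩ = 2 Im(a* b)/(|a|²+|b|²) with a = 1, b = -5i.
a* b = -5i, so ⟨σ_y⟩ = -10/26.
⟨S_y⟩ = (ħ/2)·⟨σ_y⟩.

-0.385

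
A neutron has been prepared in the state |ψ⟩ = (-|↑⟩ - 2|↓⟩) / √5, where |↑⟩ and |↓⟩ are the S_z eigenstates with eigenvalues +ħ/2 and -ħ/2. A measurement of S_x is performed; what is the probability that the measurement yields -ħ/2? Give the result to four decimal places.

0.1000

|-x⟩ = (|↑⟩ - |↓⟩)/√2, so ⟨-x|ψ⟩ = (1) / (√2·√5).
P = |1|² / 10 = 1/10.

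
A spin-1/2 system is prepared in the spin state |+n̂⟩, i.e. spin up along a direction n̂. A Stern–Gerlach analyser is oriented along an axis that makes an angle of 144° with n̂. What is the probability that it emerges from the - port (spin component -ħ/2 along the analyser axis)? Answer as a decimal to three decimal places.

0.905

For spin-½, the probability of finding spin-up along an axis at angle θ to the initial spin direction is cos²(θ/2); spin-down is sin²(θ/2).
θ = 144°, so P = sin²(72°) ≈ 0.905.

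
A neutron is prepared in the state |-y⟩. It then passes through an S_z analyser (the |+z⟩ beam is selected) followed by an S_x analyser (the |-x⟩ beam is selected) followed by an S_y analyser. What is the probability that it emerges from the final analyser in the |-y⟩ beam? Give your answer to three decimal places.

0.125

First analyser (S_z): from |-y⟩, P(|+z⟩) = 1/2.
After stage 1 the state is |+z⟩; P(|-x⟩) = |⟨-x|+z⟩|² = 1/2.
After stage 2 the state is |-x⟩; P(|-y⟩) = |⟨-y|-x⟩|² = 1/2.
Joint probability = 1/2 × 1/2 × 1/2 = 0.125.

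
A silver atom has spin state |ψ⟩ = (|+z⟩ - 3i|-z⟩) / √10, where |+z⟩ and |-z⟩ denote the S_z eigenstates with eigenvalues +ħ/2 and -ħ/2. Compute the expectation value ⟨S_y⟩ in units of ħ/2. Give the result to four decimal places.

⟨σ_y⟩ = 2 Im(a* b)/(|a|²+|b|²) with a = 1, b = -3i.
a* b = -3i, so ⟨σ_y⟩ = -6/10.
⟨S_y⟩ = (ħ/2)·⟨σ_y⟩.

-0.6000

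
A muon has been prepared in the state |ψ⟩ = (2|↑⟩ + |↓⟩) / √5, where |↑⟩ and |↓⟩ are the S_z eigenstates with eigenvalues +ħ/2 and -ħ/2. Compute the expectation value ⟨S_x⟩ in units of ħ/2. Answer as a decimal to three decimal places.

0.800

⟨σ_x⟩ = 2 Re(a* b)/(|a|²+|b|²) with a = 2, b = 1.
a* b = 2, so ⟨σ_x⟩ = 4/5.
⟨S_x⟩ = (ħ/2)·⟨σ_x⟩.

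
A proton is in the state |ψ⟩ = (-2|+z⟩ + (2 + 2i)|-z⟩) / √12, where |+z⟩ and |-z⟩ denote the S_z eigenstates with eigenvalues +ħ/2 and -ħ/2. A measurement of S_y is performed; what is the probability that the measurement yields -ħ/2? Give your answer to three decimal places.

|-y⟩ = (|+z⟩ - i|-z⟩)/√2, so ⟨-y|ψ⟩ = (-4 + 2i) / (√2·√12).
P = |-4 + 2i|² / 24 = 20/24.

0.833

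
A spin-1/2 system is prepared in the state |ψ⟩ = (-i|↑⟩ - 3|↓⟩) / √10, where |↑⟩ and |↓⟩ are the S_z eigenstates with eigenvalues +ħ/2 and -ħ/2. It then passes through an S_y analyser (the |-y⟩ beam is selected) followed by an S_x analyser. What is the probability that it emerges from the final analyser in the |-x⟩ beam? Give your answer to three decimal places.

First analyser (S_y): P(|-y⟩) = |⟨-y|ψ⟩|² = 16/20.
After stage 1 the state is |-y⟩; P(|-x⟩) = |⟨-x|-y⟩|² = 1/2.
Joint probability = 16/20 × 1/2 = 0.400.

0.400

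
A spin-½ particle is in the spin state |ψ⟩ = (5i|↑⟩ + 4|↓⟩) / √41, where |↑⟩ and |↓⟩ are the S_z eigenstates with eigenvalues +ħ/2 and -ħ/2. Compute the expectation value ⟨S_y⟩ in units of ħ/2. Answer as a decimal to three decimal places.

-0.976

⟨σ_y⟩ = 2 Im(a* b)/(|a|²+|b|²) with a = 5i, b = 4.
a* b = -20i, so ⟨σ_y⟩ = -40/41.
⟨S_y⟩ = (ħ/2)·⟨σ_y⟩.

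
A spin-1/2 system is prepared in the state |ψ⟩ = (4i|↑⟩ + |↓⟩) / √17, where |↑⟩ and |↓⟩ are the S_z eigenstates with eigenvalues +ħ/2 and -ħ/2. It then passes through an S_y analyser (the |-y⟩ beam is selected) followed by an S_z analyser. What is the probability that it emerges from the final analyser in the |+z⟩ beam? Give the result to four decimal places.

0.3676

First analyser (S_y): P(|-y⟩) = |⟨-y|ψ⟩|² = 25/34.
After stage 1 the state is |-y⟩; P(|+z⟩) = |⟨+z|-y⟩|² = 1/2.
Joint probability = 25/34 × 1/2 = 0.3676.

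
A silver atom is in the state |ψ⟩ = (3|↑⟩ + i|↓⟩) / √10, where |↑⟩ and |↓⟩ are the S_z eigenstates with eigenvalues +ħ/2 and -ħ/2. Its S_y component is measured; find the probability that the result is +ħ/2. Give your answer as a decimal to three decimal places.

|+y⟩ = (|↑⟩ + i|↓⟩)/√2, so ⟨+y|ψ⟩ = (4) / (√2·√10).
P = |4|² / 20 = 16/20.

0.800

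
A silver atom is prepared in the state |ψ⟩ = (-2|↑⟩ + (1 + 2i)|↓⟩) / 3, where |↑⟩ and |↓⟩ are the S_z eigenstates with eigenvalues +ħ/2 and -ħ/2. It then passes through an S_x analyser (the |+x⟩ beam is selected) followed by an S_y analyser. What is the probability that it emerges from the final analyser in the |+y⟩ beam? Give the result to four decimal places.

First analyser (S_x): P(|+x⟩) = |⟨+x|ψ⟩|² = 5/18.
After stage 1 the state is |+x⟩; P(|+y⟩) = |⟨+y|+x⟩|² = 1/2.
Joint probability = 5/18 × 1/2 = 0.1389.

0.1389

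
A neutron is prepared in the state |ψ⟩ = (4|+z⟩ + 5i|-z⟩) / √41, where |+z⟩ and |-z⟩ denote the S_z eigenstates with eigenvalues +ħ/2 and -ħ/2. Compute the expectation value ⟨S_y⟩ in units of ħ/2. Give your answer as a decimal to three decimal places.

⟨σ_y⟩ = 2 Im(a* b)/(|a|²+|b|²) with a = 4, b = 5i.
a* b = 20i, so ⟨σ_y⟩ = 40/41.
⟨S_y⟩ = (ħ/2)·⟨σ_y⟩.

0.976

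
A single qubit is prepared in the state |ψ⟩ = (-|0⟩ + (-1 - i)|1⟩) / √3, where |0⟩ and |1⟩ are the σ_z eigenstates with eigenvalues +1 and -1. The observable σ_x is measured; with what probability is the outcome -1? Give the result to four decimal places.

0.1667

|-x⟩ = (|0⟩ - |1⟩)/√2, so ⟨-x|ψ⟩ = (i) / (√2·√3).
P = |i|² / 6 = 1/6.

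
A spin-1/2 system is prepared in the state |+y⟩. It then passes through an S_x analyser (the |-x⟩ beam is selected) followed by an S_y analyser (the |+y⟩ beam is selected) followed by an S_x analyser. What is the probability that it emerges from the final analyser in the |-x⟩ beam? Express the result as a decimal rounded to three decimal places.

First analyser (S_x): from |+y⟩, P(|-x⟩) = 1/2.
After stage 1 the state is |-x⟩; P(|+y⟩) = |⟨+y|-x⟩|² = 1/2.
After stage 2 the state is |+y⟩; P(|-x⟩) = |⟨-x|+y⟩|² = 1/2.
Joint probability = 1/2 × 1/2 × 1/2 = 0.125.

0.125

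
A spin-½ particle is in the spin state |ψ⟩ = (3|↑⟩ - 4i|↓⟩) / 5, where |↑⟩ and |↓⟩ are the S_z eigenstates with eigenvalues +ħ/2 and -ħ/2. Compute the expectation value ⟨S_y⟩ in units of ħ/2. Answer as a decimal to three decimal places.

-0.960

⟨σ_y⟩ = 2 Im(a* b)/(|a|²+|b|²) with a = 3, b = -4i.
a* b = -12i, so ⟨σ_y⟩ = -24/25.
⟨S_y⟩ = (ħ/2)·⟨σ_y⟩.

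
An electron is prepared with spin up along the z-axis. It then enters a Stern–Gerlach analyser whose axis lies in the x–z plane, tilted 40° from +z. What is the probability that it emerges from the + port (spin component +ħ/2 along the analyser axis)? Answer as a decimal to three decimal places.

For spin-½, the probability of finding spin-up along an axis at angle θ to the initial spin direction is cos²(θ/2); spin-down is sin²(θ/2).
θ = 40°, so P = cos²(20°) ≈ 0.883.

0.883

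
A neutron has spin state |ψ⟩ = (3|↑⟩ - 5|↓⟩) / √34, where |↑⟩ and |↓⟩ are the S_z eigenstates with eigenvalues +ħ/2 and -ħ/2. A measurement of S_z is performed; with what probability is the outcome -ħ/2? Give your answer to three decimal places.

0.735

The -ħ/2 outcome corresponds to |↓⟩. Its amplitude in |ψ⟩ is -5/√34.
P = |-5|² / 34 = 25/34.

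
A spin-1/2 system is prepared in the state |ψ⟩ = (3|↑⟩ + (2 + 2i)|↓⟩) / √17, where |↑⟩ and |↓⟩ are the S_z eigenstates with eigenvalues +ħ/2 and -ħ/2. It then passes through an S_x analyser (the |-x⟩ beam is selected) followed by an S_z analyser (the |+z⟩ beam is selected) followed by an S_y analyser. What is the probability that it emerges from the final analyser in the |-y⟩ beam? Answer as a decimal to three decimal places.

First analyser (S_x): P(|-x⟩) = |⟨-x|ψ⟩|² = 5/34.
After stage 1 the state is |-x⟩; P(|+z⟩) = |⟨+z|-x⟩|² = 1/2.
After stage 2 the state is |+z⟩; P(|-y⟩) = |⟨-y|+z⟩|² = 1/2.
Joint probability = 5/34 × 1/2 × 1/2 = 0.037.

0.037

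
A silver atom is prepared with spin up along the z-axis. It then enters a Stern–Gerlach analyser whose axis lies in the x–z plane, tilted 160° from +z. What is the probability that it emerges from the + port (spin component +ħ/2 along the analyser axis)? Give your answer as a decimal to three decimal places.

For spin-½, the probability of finding spin-up along an axis at angle θ to the initial spin direction is cos²(θ/2); spin-down is sin²(θ/2).
θ = 160°, so P = cos²(80°) ≈ 0.030.

0.030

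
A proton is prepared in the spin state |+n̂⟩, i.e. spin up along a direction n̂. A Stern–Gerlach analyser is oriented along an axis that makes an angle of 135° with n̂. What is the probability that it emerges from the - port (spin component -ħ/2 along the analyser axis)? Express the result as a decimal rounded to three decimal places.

0.854

For spin-½, the probability of finding spin-up along an axis at angle θ to the initial spin direction is cos²(θ/2); spin-down is sin²(θ/2).
θ = 135°, so P = sin²(67.5°) ≈ 0.854.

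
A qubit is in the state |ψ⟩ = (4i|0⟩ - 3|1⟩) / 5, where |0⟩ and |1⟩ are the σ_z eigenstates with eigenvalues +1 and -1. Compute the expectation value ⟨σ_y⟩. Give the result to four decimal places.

0.9600

⟨σ_y⟩ = 2 Im(a* b)/(|a|²+|b|²) with a = 4i, b = -3.
a* b = 12i, so ⟨σ_y⟩ = 24/25.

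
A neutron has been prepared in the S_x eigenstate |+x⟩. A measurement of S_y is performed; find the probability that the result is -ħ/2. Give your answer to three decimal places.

0.500

In the S_z basis, |+x⟩ = (|+z⟩ + |-z⟩)/√2 and |-y⟩ = (|+z⟩ - i|-z⟩)/√2.
|⟨-y|+x⟩|² = 1/2.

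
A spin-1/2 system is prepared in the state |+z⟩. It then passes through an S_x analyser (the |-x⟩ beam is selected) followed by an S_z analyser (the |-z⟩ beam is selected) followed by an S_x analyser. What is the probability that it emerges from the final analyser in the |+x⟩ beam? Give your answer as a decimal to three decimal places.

0.125

First analyser (S_x): from |+z⟩, P(|-x⟩) = 1/2.
After stage 1 the state is |-x⟩; P(|-z⟩) = |⟨-z|-x⟩|² = 1/2.
After stage 2 the state is |-z⟩; P(|+x⟩) = |⟨+x|-z⟩|² = 1/2.
Joint probability = 1/2 × 1/2 × 1/2 = 0.125.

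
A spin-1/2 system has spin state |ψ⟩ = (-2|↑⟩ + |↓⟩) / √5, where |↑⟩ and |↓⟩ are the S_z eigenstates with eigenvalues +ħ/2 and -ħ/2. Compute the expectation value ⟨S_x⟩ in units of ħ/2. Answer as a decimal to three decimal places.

-0.800

⟨σ_x⟩ = 2 Re(a* b)/(|a|²+|b|²) with a = -2, b = 1.
a* b = -2, so ⟨σ_x⟩ = -4/5.
⟨S_x⟩ = (ħ/2)·⟨σ_x⟩.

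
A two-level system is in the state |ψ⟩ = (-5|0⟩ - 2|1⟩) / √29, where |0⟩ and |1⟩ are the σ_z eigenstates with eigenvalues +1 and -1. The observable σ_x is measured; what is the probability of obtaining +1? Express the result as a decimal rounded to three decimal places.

0.845

|+x⟩ = (|0⟩ + |1⟩)/√2, so ⟨+x|ψ⟩ = (-7) / (√2·√29).
P = |-7|² / 58 = 49/58.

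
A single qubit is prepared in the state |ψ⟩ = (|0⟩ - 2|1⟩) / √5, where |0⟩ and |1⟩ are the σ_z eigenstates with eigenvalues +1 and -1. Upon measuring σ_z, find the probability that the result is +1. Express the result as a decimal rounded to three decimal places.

The +1 outcome corresponds to |0⟩. Its amplitude in |ψ⟩ is 1/√5.
P = |1|² / 5 = 1/5.

0.200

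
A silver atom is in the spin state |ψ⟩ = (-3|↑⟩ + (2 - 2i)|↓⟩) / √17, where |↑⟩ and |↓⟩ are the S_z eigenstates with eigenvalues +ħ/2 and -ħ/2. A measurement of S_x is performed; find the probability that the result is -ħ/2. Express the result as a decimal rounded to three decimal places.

|-x⟩ = (|↑⟩ - |↓⟩)/√2, so ⟨-x|ψ⟩ = (-5 + 2i) / (√2·√17).
P = |-5 + 2i|² / 34 = 29/34.

0.853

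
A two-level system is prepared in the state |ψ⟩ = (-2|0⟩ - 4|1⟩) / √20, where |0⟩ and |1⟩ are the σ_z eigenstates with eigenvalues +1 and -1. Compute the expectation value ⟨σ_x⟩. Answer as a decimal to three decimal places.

⟨σ_x⟩ = 2 Re(a* b)/(|a|²+|b|²) with a = -2, b = -4.
a* b = 8, so ⟨σ_x⟩ = 16/20.

0.800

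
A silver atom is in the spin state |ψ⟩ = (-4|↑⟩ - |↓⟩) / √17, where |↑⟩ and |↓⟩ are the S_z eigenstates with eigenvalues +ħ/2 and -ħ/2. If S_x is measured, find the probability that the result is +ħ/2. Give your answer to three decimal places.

|+x⟩ = (|↑⟩ + |↓⟩)/√2, so ⟨+x|ψ⟩ = (-5) / (√2·√17).
P = |-5|² / 34 = 25/34.

0.735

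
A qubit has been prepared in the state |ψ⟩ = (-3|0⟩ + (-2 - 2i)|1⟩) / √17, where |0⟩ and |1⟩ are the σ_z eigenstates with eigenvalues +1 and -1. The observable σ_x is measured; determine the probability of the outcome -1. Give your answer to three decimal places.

|-x⟩ = (|0⟩ - |1⟩)/√2, so ⟨-x|ψ⟩ = (-1 + 2i) / (√2·√17).
P = |-1 + 2i|² / 34 = 5/34.

0.147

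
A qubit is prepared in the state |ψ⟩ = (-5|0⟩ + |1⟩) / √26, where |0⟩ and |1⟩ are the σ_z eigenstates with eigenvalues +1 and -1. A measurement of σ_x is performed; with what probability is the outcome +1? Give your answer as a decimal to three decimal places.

0.308

|+x⟩ = (|0⟩ + |1⟩)/√2, so ⟨+x|ψ⟩ = (-4) / (√2·√26).
P = |-4|² / 52 = 16/52.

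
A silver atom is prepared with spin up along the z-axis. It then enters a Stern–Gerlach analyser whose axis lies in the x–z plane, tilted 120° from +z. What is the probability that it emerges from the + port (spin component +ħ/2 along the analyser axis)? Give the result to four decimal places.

0.2500

For spin-½, the probability of finding spin-up along an axis at angle θ to the initial spin direction is cos²(θ/2); spin-down is sin²(θ/2).
θ = 120°, so P = cos²(60°) ≈ 0.2500.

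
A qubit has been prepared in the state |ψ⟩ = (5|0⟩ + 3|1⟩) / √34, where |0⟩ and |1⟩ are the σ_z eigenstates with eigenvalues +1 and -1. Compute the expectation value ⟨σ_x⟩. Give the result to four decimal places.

0.8824

⟨σ_x⟩ = 2 Re(a* b)/(|a|²+|b|²) with a = 5, b = 3.
a* b = 15, so ⟨σ_x⟩ = 30/34.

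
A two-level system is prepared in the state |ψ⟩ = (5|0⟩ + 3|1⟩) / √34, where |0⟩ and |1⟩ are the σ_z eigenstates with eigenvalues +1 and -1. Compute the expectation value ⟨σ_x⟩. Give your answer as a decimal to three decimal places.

⟨σ_x⟩ = 2 Re(a* b)/(|a|²+|b|²) with a = 5, b = 3.
a* b = 15, so ⟨σ_x⟩ = 30/34.

0.882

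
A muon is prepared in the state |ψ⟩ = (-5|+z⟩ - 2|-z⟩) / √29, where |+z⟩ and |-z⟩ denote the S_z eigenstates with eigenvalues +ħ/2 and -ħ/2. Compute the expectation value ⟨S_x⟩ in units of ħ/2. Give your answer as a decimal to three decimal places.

0.690

⟨σ_x⟩ = 2 Re(a* b)/(|a|²+|b|²) with a = -5, b = -2.
a* b = 10, so ⟨σ_x⟩ = 20/29.
⟨S_x⟩ = (ħ/2)·⟨σ_x⟩.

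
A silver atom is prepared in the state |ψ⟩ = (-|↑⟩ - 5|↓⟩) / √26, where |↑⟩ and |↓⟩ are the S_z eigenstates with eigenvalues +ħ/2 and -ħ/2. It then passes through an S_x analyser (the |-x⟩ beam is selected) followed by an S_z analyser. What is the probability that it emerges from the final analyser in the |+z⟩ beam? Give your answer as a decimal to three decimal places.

First analyser (S_x): P(|-x⟩) = |⟨-x|ψ⟩|² = 16/52.
After stage 1 the state is |-x⟩; P(|+z⟩) = |⟨+z|-x⟩|² = 1/2.
Joint probability = 16/52 × 1/2 = 0.154.

0.154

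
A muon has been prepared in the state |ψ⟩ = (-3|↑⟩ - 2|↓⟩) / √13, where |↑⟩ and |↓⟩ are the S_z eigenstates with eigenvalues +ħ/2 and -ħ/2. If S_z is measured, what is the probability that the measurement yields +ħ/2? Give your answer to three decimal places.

0.692

The +ħ/2 outcome corresponds to |↑⟩. Its amplitude in |ψ⟩ is -3/√13.
P = |-3|² / 13 = 9/13.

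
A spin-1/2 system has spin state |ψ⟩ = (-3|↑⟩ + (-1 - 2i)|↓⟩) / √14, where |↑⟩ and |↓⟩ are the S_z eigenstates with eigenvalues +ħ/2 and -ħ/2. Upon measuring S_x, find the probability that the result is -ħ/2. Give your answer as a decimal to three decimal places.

0.286

|-x⟩ = (|↑⟩ - |↓⟩)/√2, so ⟨-x|ψ⟩ = (-2 + 2i) / (√2·√14).
P = |-2 + 2i|² / 28 = 8/28.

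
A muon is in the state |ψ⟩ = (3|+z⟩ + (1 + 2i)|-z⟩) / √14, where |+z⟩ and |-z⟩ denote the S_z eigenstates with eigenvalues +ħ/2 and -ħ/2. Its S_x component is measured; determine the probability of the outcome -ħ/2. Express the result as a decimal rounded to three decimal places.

0.286

|-x⟩ = (|+z⟩ - |-z⟩)/√2, so ⟨-x|ψ⟩ = (2 - 2i) / (√2·√14).
P = |2 - 2i|² / 28 = 8/28.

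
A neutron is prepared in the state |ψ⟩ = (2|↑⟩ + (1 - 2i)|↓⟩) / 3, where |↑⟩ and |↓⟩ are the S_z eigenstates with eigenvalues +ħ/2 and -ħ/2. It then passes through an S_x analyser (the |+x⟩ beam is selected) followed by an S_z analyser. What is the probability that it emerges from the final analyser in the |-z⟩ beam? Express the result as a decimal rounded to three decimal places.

First analyser (S_x): P(|+x⟩) = |⟨+x|ψ⟩|² = 13/18.
After stage 1 the state is |+x⟩; P(|-z⟩) = |⟨-z|+x⟩|² = 1/2.
Joint probability = 13/18 × 1/2 = 0.361.

0.361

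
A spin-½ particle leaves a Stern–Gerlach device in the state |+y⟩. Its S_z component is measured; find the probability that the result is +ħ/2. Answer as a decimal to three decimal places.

0.500

In the S_z basis, |+y⟩ = (|+z⟩ + i|-z⟩)/√2 and |+z⟩ = |+z⟩.
|⟨+z|+y⟩|² = 1/2.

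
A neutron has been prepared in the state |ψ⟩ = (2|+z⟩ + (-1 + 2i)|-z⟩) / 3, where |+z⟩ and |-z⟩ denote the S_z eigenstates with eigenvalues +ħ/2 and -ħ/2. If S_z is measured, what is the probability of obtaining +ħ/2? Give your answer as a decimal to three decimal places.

The +ħ/2 outcome corresponds to |+z⟩. Its amplitude in |ψ⟩ is 2/3.
P = |2|² / 9 = 4/9.

0.444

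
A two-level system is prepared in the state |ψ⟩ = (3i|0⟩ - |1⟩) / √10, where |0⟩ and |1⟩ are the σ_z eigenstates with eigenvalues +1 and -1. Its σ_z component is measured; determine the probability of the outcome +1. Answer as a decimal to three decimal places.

The +1 outcome corresponds to |0⟩. Its amplitude in |ψ⟩ is 3i/√10.
P = |3i|² / 10 = 9/10.

0.900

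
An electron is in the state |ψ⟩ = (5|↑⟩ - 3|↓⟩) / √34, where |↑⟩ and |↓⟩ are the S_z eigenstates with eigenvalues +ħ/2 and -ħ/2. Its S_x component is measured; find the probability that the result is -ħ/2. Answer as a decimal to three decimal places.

0.941

|-x⟩ = (|↑⟩ - |↓⟩)/√2, so ⟨-x|ψ⟩ = (8) / (√2·√34).
P = |8|² / 68 = 64/68.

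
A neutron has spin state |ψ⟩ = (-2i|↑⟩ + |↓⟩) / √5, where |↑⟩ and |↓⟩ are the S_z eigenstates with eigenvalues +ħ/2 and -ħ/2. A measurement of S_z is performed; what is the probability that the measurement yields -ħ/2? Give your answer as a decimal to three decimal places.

The -ħ/2 outcome corresponds to |↓⟩. Its amplitude in |ψ⟩ is 1/√5.
P = |1|² / 5 = 1/5.

0.200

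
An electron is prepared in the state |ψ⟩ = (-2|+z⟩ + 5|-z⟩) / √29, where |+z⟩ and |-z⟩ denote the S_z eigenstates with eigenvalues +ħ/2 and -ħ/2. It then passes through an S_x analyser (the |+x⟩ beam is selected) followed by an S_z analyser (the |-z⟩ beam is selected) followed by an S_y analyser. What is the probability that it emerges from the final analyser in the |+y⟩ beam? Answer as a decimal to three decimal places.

0.039

First analyser (S_x): P(|+x⟩) = |⟨+x|ψ⟩|² = 9/58.
After stage 1 the state is |+x⟩; P(|-z⟩) = |⟨-z|+x⟩|² = 1/2.
After stage 2 the state is |-z⟩; P(|+y⟩) = |⟨+y|-z⟩|² = 1/2.
Joint probability = 9/58 × 1/2 × 1/2 = 0.039.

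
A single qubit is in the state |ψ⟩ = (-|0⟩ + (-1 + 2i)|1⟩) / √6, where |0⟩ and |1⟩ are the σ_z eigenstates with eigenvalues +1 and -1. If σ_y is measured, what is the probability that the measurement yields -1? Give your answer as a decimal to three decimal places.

0.833

|-y⟩ = (|0⟩ - i|1⟩)/√2, so ⟨-y|ψ⟩ = (-3 - i) / (√2·√6).
P = |-3 - i|² / 12 = 10/12.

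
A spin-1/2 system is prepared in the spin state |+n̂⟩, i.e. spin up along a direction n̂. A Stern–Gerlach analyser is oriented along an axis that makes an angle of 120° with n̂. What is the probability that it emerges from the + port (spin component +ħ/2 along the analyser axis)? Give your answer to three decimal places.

For spin-½, the probability of finding spin-up along an axis at angle θ to the initial spin direction is cos²(θ/2); spin-down is sin²(θ/2).
θ = 120°, so P = cos²(60°) ≈ 0.250.

0.250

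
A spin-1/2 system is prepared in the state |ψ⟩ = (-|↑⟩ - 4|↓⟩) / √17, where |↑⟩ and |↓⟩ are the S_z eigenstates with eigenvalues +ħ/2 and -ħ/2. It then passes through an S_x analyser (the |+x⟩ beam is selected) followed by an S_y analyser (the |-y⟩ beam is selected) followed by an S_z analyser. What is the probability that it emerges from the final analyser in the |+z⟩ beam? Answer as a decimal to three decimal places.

0.184

First analyser (S_x): P(|+x⟩) = |⟨+x|ψ⟩|² = 25/34.
After stage 1 the state is |+x⟩; P(|-y⟩) = |⟨-y|+x⟩|² = 1/2.
After stage 2 the state is |-y⟩; P(|+z⟩) = |⟨+z|-y⟩|² = 1/2.
Joint probability = 25/34 × 1/2 × 1/2 = 0.184.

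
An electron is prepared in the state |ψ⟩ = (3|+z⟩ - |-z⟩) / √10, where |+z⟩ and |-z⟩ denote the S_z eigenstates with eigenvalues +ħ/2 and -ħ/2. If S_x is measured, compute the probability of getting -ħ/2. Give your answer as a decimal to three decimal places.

0.800

|-x⟩ = (|+z⟩ - |-z⟩)/√2, so ⟨-x|ψ⟩ = (4) / (√2·√10).
P = |4|² / 20 = 16/20.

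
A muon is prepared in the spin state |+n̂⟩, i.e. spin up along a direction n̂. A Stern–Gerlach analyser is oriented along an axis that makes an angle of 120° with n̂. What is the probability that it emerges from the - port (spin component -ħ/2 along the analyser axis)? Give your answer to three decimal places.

0.750

For spin-½, the probability of finding spin-up along an axis at angle θ to the initial spin direction is cos²(θ/2); spin-down is sin²(θ/2).
θ = 120°, so P = sin²(60°) ≈ 0.750.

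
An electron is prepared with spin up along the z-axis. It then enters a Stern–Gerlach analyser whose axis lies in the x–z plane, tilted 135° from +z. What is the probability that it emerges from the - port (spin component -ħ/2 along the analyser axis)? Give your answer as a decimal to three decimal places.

0.854

For spin-½, the probability of finding spin-up along an axis at angle θ to the initial spin direction is cos²(θ/2); spin-down is sin²(θ/2).
θ = 135°, so P = sin²(67.5°) ≈ 0.854.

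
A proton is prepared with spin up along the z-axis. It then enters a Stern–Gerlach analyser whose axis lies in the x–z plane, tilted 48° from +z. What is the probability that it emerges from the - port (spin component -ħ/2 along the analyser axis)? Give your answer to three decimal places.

0.165

For spin-½, the probability of finding spin-up along an axis at angle θ to the initial spin direction is cos²(θ/2); spin-down is sin²(θ/2).
θ = 48°, so P = sin²(24°) ≈ 0.165.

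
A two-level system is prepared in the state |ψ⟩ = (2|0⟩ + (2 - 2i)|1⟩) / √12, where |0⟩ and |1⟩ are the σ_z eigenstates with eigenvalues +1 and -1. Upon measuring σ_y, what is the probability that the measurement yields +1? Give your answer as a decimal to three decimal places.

0.167

|+y⟩ = (|0⟩ + i|1⟩)/√2, so ⟨+y|ψ⟩ = (-2i) / (√2·√12).
P = |-2i|² / 24 = 4/24.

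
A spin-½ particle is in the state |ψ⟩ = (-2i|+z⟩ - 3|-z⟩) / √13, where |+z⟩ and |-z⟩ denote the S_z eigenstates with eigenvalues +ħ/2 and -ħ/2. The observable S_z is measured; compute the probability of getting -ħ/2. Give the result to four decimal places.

0.6923

The -ħ/2 outcome corresponds to |-z⟩. Its amplitude in |ψ⟩ is -3/√13.
P = |-3|² / 13 = 9/13.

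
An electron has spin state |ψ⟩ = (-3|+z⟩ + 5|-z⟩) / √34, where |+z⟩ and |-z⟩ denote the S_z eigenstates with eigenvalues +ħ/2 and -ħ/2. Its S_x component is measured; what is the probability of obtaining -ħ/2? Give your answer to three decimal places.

|-x⟩ = (|+z⟩ - |-z⟩)/√2, so ⟨-x|ψ⟩ = (-8) / (√2·√34).
P = |-8|² / 68 = 64/68.

0.941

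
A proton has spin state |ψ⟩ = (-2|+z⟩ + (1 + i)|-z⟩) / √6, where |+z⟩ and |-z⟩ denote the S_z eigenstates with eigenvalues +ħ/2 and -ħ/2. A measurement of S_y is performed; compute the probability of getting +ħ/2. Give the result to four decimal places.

|+y⟩ = (|+z⟩ + i|-z⟩)/√2, so ⟨+y|ψ⟩ = (-1 - i) / (√2·√6).
P = |-1 - i|² / 12 = 2/12.

0.1667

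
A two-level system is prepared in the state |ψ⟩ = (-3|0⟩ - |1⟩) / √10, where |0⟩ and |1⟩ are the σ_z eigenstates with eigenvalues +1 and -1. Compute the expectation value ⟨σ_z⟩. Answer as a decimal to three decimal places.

⟨σ_z⟩ = |a|² - |b|² divided by |a|²+|b|², with a, b the |0⟩, |1⟩ amplitudes.
= (9 - 1)/10 = 8/10.

0.800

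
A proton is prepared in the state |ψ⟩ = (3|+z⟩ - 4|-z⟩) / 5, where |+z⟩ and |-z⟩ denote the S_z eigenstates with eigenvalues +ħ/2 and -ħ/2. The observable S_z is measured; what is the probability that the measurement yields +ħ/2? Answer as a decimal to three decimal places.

The +ħ/2 outcome corresponds to |+z⟩. Its amplitude in |ψ⟩ is 3/5.
P = |3|² / 25 = 9/25.

0.360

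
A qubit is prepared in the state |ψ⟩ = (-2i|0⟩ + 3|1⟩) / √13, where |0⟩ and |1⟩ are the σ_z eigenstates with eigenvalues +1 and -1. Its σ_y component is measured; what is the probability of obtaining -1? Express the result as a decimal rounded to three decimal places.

0.038

|-y⟩ = (|0⟩ - i|1⟩)/√2, so ⟨-y|ψ⟩ = (i) / (√2·√13).
P = |i|² / 26 = 1/26.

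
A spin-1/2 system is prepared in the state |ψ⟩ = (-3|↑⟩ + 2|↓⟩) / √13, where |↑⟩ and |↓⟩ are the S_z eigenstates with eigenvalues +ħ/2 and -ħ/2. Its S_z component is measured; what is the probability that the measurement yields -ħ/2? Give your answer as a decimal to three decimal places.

0.308

The -ħ/2 outcome corresponds to |↓⟩. Its amplitude in |ψ⟩ is 2/√13.
P = |2|² / 13 = 4/13.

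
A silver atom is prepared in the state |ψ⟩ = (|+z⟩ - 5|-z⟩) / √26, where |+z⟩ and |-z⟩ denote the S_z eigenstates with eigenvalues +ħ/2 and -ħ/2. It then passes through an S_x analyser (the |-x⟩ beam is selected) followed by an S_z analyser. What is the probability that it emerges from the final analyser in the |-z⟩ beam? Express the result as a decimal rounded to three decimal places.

0.346

First analyser (S_x): P(|-x⟩) = |⟨-x|ψ⟩|² = 36/52.
After stage 1 the state is |-x⟩; P(|-z⟩) = |⟨-z|-x⟩|² = 1/2.
Joint probability = 36/52 × 1/2 = 0.346.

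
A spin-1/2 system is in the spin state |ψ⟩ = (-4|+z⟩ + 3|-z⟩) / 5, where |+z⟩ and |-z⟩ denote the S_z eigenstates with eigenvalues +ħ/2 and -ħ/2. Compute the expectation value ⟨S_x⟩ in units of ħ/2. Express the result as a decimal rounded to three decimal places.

-0.960

⟨σ_x⟩ = 2 Re(a* b)/(|a|²+|b|²) with a = -4, b = 3.
a* b = -12, so ⟨σ_x⟩ = -24/25.
⟨S_x⟩ = (ħ/2)·⟨σ_x⟩.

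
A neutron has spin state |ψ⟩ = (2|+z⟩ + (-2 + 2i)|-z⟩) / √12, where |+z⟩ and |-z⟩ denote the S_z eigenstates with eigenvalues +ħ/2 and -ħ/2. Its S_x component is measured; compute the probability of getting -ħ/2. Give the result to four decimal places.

|-x⟩ = (|+z⟩ - |-z⟩)/√2, so ⟨-x|ψ⟩ = (4 - 2i) / (√2·√12).
P = |4 - 2i|² / 24 = 20/24.

0.8333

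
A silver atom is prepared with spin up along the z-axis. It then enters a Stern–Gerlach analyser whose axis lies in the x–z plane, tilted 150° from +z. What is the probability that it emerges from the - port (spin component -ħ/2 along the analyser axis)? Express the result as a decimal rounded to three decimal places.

0.933

For spin-½, the probability of finding spin-up along an axis at angle θ to the initial spin direction is cos²(θ/2); spin-down is sin²(θ/2).
θ = 150°, so P = sin²(75°) ≈ 0.933.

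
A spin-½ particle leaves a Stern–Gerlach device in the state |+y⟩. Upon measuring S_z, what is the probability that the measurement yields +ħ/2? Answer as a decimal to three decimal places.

In the S_z basis, |+y⟩ = (|↑⟩ + i|↓⟩)/√2 and |+z⟩ = |↑⟩.
|⟨+z|+y⟩|² = 1/2.

0.500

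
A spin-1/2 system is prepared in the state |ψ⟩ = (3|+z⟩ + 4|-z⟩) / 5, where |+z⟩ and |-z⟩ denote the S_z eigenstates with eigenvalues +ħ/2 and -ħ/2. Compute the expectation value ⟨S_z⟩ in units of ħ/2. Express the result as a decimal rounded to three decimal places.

⟨σ_z⟩ = |a|² - |b|² divided by |a|²+|b|², with a, b the |+z⟩, |-z⟩ amplitudes.
= (9 - 16)/25 = -7/25.
⟨S_z⟩ = (ħ/2)·⟨σ_z⟩.

-0.280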